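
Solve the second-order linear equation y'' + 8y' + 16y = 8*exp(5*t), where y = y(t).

Characteristic equation r² + 8r + 16 = 0 has discriminant (8)² - 4·(16) = 0, so r = -4 is a repeated root.
Hence y_h = (C1 + C2*t)*exp(-4*t).
Try y_p = A*exp(5*t). Substituting into the equation and dividing by exp(5*t) gives A = 8/81, so y_p = 8*exp(5*t)/81.

y = 8*exp(5*t)/81 + C1*exp(-4*t) + C2*t*exp(-4*t)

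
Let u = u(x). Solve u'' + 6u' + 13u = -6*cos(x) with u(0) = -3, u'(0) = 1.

u = -2*cos(x)/5 - sin(x)/5 - 33*exp(-3*x)*sin(2*x)/10 - 13*cos(2*x)*exp(-3*x)/5

Characteristic equation r² + 6r + 13 = 0 has discriminant (6)² - 4·(13) = -16 < 0, so r = -3 ± 2i.
Hence u_h = C1*cos(2*x)*exp(-3*x) + C2*exp(-3*x)*sin(2*x).
Try u_p = A*cos(x) + B*sin(x). Substituting and equating the coefficients of cos(x) and sin(x) gives A = -2/5, B = -1/5, so u_p = -2*cos(x)/5 - sin(x)/5.
General solution: u = -2*cos(x)/5 - sin(x)/5 + C1*cos(2*x)*exp(-3*x) + C2*exp(-3*x)*sin(2*x).
Apply the initial conditions: u(0) = -2/5 + C1 = -3 and u'(0) = -1/5 - 3*C1 + 2*C2 = 1. Solving gives C1 = -13/5, C2 = -33/10.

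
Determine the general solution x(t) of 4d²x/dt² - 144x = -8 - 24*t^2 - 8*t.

Divide through by 4: x'' - 36x = -2 - 6*t^2 - 2*t.
Characteristic equation r² - 36 = 0 factors as (r - 6)(r + 6) = 0, so r = 6, -6.
Hence x_h = C1*exp(6*t) + C2*exp(-6*t).
For the particular solution try x_p = A0 + A1*t + A2*t^2. Substituting and matching coefficients of each power of t gives A0 = 7/108, A1 = 1/18, A2 = 1/6, so x_p = 7/108 + t^2/6 + t/18.

x = 7/108 + t**2/6 + t/18 + C1*exp(6*t) + C2*exp(-6*t)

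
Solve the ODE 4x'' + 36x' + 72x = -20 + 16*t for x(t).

Divide through by 4: x'' + 9x' + 18x = -5 + 4*t.
Characteristic equation r² + 9r + 18 = 0 factors as (r + 3)(r + 6) = 0, so r = -3, -6.
Hence x_h = C1*exp(-3*t) + C2*exp(-6*t).
For the particular solution try x_p = A0 + A1*t. Substituting and matching coefficients of each power of t gives A0 = -7/18, A1 = 2/9, so x_p = -7/18 + 2*t/9.

x = -7/18 + 2*t/9 + C1*exp(-3*t) + C2*exp(-6*t)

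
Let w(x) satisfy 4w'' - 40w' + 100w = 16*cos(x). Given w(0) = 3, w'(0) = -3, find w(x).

w = -10*sin(x)/169 + 24*cos(x)/169 + 483*exp(5*x)/169 - 224*x*exp(5*x)/13

Divide through by 4: w'' - 10w' + 25w = 4*cos(x).
Characteristic equation r² - 10r + 25 = 0 has discriminant (-10)² - 4·(25) = 0, so r = 5 is a repeated root.
Hence w_h = (C1 + C2*x)*exp(5*x).
Try w_p = A*cos(x) + B*sin(x). Substituting and equating the coefficients of cos(x) and sin(x) gives A = 24/169, B = -10/169, so w_p = -10*sin(x)/169 + 24*cos(x)/169.
General solution: w = -10*sin(x)/169 + 24*cos(x)/169 + C1*exp(5*x) + C2*x*exp(5*x).
Apply the initial conditions: w(0) = 24/169 + C1 = 3 and w'(0) = -10/169 + C2 + 5*C1 = -3. Solving gives C1 = 483/169, C2 = -224/13.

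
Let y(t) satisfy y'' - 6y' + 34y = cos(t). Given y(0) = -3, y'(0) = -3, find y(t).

y = -2*sin(t)/375 + 11*cos(t)/375 - 1136*cos(5*t)*exp(3*t)/375 + 457*exp(3*t)*sin(5*t)/375

Characteristic equation r² - 6r + 34 = 0 has discriminant (-6)² - 4·(34) = -100 < 0, so r = 3 ± 5i.
Hence y_h = C1*cos(5*t)*exp(3*t) + C2*exp(3*t)*sin(5*t).
Try y_p = A*cos(t) + B*sin(t). Substituting and equating the coefficients of cos(t) and sin(t) gives A = 11/375, B = -2/375, so y_p = -2*sin(t)/375 + 11*cos(t)/375.
General solution: y = -2*sin(t)/375 + 11*cos(t)/375 + C1*cos(5*t)*exp(3*t) + C2*exp(3*t)*sin(5*t).
Apply the initial conditions: y(0) = 11/375 + C1 = -3 and y'(0) = -2/375 + 3*C1 + 5*C2 = -3. Solving gives C1 = -1136/375, C2 = 457/375.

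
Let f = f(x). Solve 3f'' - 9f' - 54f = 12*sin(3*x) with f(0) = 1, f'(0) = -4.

f = -11*exp(6*x)/135 - 2*sin(3*x)/15 + 2*cos(3*x)/45 + 28*exp(-3*x)/27

Divide through by 3: f'' - 3f' - 18f = 4*sin(3*x).
Characteristic equation r² - 3r - 18 = 0 factors as (r - 6)(r + 3) = 0, so r = 6, -3.
Hence f_h = C1*exp(6*x) + C2*exp(-3*x).
Try f_p = A*cos(3*x) + B*sin(3*x). Substituting and equating the coefficients of cos(3x) and sin(3x) gives A = 2/45, B = -2/15, so f_p = -2*sin(3*x)/15 + 2*cos(3*x)/45.
General solution: f = -2*sin(3*x)/15 + 2*cos(3*x)/45 + C1*exp(6*x) + C2*exp(-3*x).
Apply the initial conditions: f(0) = 2/45 + C1 + C2 = 1 and f'(0) = -2/5 - 3*C2 + 6*C1 = -4. Solving gives C1 = -11/135, C2 = 28/27.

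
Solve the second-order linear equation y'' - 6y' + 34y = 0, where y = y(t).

y = C1*cos(5*t)*exp(3*t) + C2*exp(3*t)*sin(5*t)

Characteristic equation r² - 6r + 34 = 0 has discriminant (-6)² - 4·(34) = -100 < 0, so r = 3 ± 5i.
Hence y_h = C1*cos(5*t)*exp(3*t) + C2*exp(3*t)*sin(5*t).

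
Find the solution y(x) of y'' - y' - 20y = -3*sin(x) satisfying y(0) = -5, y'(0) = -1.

Characteristic equation r² - r - 20 = 0 factors as (r - 5)(r + 4) = 0, so r = 5, -4.
Hence y_h = C1*exp(5*x) + C2*exp(-4*x).
Try y_p = A*cos(x) + B*sin(x). Substituting and equating the coefficients of cos(x) and sin(x) gives A = -3/442, B = 63/442, so y_p = -3*cos(x)/442 + 63*sin(x)/442.
General solution: y = -3*cos(x)/442 + 63*sin(x)/442 + C1*exp(5*x) + C2*exp(-4*x).
Apply the initial conditions: y(0) = -3/442 + C1 + C2 = -5 and y'(0) = 63/442 - 4*C2 + 5*C1 = -1. Solving gives C1 = -61/26, C2 = -45/17.

y = -61*exp(5*x)/26 - 45*exp(-4*x)/17 - 3*cos(x)/442 + 63*sin(x)/442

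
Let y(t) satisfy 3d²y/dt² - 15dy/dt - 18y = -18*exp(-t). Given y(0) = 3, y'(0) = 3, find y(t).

y = 36*exp(6*t)/49 + 111*exp(-t)/49 + 6*t*exp(-t)/7

Divide through by 3: y'' - 5y' - 6y = -6*exp(-t).
Characteristic equation r² - 5r - 6 = 0 factors as (r - 6)(r + 1) = 0, so r = 6, -1.
Hence y_h = C1*exp(6*t) + C2*exp(-t).
Since exp(-t) solves the homogeneous equation (r = -1 is a root of multiplicity 1), multiply the trial by t. Try y_p = A*t*exp(-t). Substituting into the equation and dividing by exp(-t) gives A = 6/7, so y_p = 6*t*exp(-t)/7.
General solution: y = C1*exp(6*t) + C2*exp(-t) + 6*t*exp(-t)/7.
Apply the initial conditions: y(0) = C1 + C2 = 3 and y'(0) = 6/7 - C2 + 6*C1 = 3. Solving gives C1 = 36/49, C2 = 111/49.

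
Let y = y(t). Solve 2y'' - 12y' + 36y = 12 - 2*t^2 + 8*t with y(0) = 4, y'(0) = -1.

Divide through by 2: y'' - 6y' + 18y = 6 - t^2 + 4*t.
Characteristic equation r² - 6r + 18 = 0 has discriminant (-6)² - 4·(18) = -36 < 0, so r = 3 ± 3i.
Hence y_h = C1*cos(3*t)*exp(3*t) + C2*exp(3*t)*sin(3*t).
For the particular solution try y_p = A0 + A1*t + A2*t^2. Substituting and matching coefficients of each power of t gives A0 = 65/162, A1 = 5/27, A2 = -1/18, so y_p = 65/162 - t^2/18 + 5*t/27.
General solution: y = 65/162 - t^2/18 + 5*t/27 + C1*cos(3*t)*exp(3*t) + C2*exp(3*t)*sin(3*t).
Apply the initial conditions: y(0) = 65/162 + C1 = 4 and y'(0) = 5/27 + 3*C1 + 3*C2 = -1. Solving gives C1 = 583/162, C2 = -647/162.

y = 65/162 - t**2/18 + 5*t/27 - 647*exp(3*t)*sin(3*t)/162 + 583*cos(3*t)*exp(3*t)/162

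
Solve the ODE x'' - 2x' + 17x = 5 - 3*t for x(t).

Characteristic equation r² - 2r + 17 = 0 has discriminant (-2)² - 4·(17) = -64 < 0, so r = 1 ± 4i.
Hence x_h = C1*cos(4*t)*exp(t) + C2*exp(t)*sin(4*t).
For the particular solution try x_p = A0 + A1*t. Substituting and matching coefficients of each power of t gives A0 = 79/289, A1 = -3/17, so x_p = 79/289 - 3*t/17.

x = 79/289 - 3*t/17 + C1*cos(4*t)*exp(t) + C2*exp(t)*sin(4*t)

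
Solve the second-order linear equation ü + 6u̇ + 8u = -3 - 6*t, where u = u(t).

u = 3/16 - 3*t/4 + C1*exp(-4*t) + C2*exp(-2*t)

Characteristic equation r² + 6r + 8 = 0 factors as (r + 4)(r + 2) = 0, so r = -4, -2.
Hence u_h = C1*exp(-4*t) + C2*exp(-2*t).
For the particular solution try u_p = A0 + A1*t. Substituting and matching coefficients of each power of t gives A0 = 3/16, A1 = -3/4, so u_p = 3/16 - 3*t/4.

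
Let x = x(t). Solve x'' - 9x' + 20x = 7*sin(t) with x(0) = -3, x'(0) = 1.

Characteristic equation r² - 9r + 20 = 0 factors as (r - 4)(r - 5) = 0, so r = 4, 5.
Hence x_h = C1*exp(4*t) + C2*exp(5*t).
Try x_p = A*cos(t) + B*sin(t). Substituting and equating the coefficients of cos(t) and sin(t) gives A = 63/442, B = 133/442, so x_p = 63*cos(t)/442 + 133*sin(t)/442.
General solution: x = 63*cos(t)/442 + 133*sin(t)/442 + C1*exp(4*t) + C2*exp(5*t).
Apply the initial conditions: x(0) = 63/442 + C1 + C2 = -3 and x'(0) = 133/442 + 4*C1 + 5*C2 = 1. Solving gives C1 = -279/17, C2 = 345/26.

x = -279*exp(4*t)/17 + 63*cos(t)/442 + 133*sin(t)/442 + 345*exp(5*t)/26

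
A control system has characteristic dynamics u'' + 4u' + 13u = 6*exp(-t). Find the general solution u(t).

u = 3*exp(-t)/5 + C1*cos(3*t)*exp(-2*t) + C2*exp(-2*t)*sin(3*t)

Characteristic equation r² + 4r + 13 = 0 has discriminant (4)² - 4·(13) = -36 < 0, so r = -2 ± 3i.
Hence u_h = C1*cos(3*t)*exp(-2*t) + C2*exp(-2*t)*sin(3*t).
Try u_p = A*exp(-t). Substituting into the equation and dividing by exp(-t) gives A = 3/5, so u_p = 3*exp(-t)/5.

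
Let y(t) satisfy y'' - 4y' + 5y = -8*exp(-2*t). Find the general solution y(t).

y = -8*exp(-2*t)/17 + C1*cos(t)*exp(2*t) + C2*exp(2*t)*sin(t)

Characteristic equation r² - 4r + 5 = 0 has discriminant (-4)² - 4·(5) = -4 < 0, so r = 2 ± i.
Hence y_h = C1*cos(t)*exp(2*t) + C2*exp(2*t)*sin(t).
Try y_p = A*exp(-2*t). Substituting into the equation and dividing by exp(-2*t) gives A = -8/17, so y_p = -8*exp(-2*t)/17.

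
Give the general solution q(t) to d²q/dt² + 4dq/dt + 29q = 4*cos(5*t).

Characteristic equation r² + 4r + 29 = 0 has discriminant (4)² - 4·(29) = -100 < 0, so r = -2 ± 5i.
Hence q_h = C1*cos(5*t)*exp(-2*t) + C2*exp(-2*t)*sin(5*t).
Try q_p = A*cos(5*t) + B*sin(5*t). Substituting and equating the coefficients of cos(5t) and sin(5t) gives A = 1/26, B = 5/26, so q_p = cos(5*t)/26 + 5*sin(5*t)/26.

q = cos(5*t)/26 + 5*sin(5*t)/26 + C1*cos(5*t)*exp(-2*t) + C2*exp(-2*t)*sin(5*t)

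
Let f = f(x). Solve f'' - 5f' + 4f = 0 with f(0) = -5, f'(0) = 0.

f = -20*exp(x)/3 + 5*exp(4*x)/3

Characteristic equation r² - 5r + 4 = 0 factors as (r - 4)(r - 1) = 0, so r = 4, 1.
Hence f_h = C1*exp(4*x) + C2*exp(x).
Apply the initial conditions: f(0) = C1 + C2 = -5 and f'(0) = C2 + 4*C1 = 0. Solving gives C1 = 5/3, C2 = -20/3.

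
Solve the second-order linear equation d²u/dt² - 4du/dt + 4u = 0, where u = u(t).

u = C1*exp(2*t) + C2*t*exp(2*t)

Characteristic equation r² - 4r + 4 = 0 has discriminant (-4)² - 4·(4) = 0, so r = 2 is a repeated root.
Hence u_h = (C1 + C2*t)*exp(2*t).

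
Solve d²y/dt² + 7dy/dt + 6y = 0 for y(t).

Characteristic equation r² + 7r + 6 = 0 factors as (r + 6)(r + 1) = 0, so r = -6, -1.
Hence y_h = C1*exp(-6*t) + C2*exp(-t).

y = C1*exp(-6*t) + C2*exp(-t)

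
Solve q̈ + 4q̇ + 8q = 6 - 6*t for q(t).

q = 9/8 - 3*t/4 + C1*cos(2*t)*exp(-2*t) + C2*exp(-2*t)*sin(2*t)

Characteristic equation r² + 4r + 8 = 0 has discriminant (4)² - 4·(8) = -16 < 0, so r = -2 ± 2i.
Hence q_h = C1*cos(2*t)*exp(-2*t) + C2*exp(-2*t)*sin(2*t).
For the particular solution try q_p = A0 + A1*t. Substituting and matching coefficients of each power of t gives A0 = 9/8, A1 = -3/4, so q_p = 9/8 - 3*t/4.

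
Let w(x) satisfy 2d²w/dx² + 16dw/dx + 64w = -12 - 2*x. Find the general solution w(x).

w = -23/128 - x/32 + C1*cos(4*x)*exp(-4*x) + C2*exp(-4*x)*sin(4*x)

Divide through by 2: w'' + 8w' + 32w = -6 - x.
Characteristic equation r² + 8r + 32 = 0 has discriminant (8)² - 4·(32) = -64 < 0, so r = -4 ± 4i.
Hence w_h = C1*cos(4*x)*exp(-4*x) + C2*exp(-4*x)*sin(4*x).
For the particular solution try w_p = A0 + A1*x. Substituting and matching coefficients of each power of x gives A0 = -23/128, A1 = -1/32, so w_p = -23/128 - x/32.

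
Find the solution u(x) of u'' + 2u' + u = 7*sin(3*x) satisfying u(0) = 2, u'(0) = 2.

u = -21*cos(3*x)/50 - 14*sin(3*x)/25 + 121*exp(-x)/50 + 61*x*exp(-x)/10

Characteristic equation r² + 2r + 1 = 0 has discriminant (2)² - 4·(1) = 0, so r = -1 is a repeated root.
Hence u_h = (C1 + C2*x)*exp(-x).
Try u_p = A*cos(3*x) + B*sin(3*x). Substituting and equating the coefficients of cos(3x) and sin(3x) gives A = -21/50, B = -14/25, so u_p = -21*cos(3*x)/50 - 14*sin(3*x)/25.
General solution: u = -21*cos(3*x)/50 - 14*sin(3*x)/25 + C1*exp(-x) + C2*x*exp(-x).
Apply the initial conditions: u(0) = -21/50 + C1 = 2 and u'(0) = -42/25 + C2 - C1 = 2. Solving gives C1 = 121/50, C2 = 61/10.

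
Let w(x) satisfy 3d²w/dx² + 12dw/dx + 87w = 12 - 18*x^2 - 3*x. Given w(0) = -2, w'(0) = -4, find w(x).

Divide through by 3: w'' + 4w' + 29w = 4 - x - 6*x^2.
Characteristic equation r² + 4r + 29 = 0 has discriminant (4)² - 4·(29) = -100 < 0, so r = -2 ± 5i.
Hence w_h = C1*cos(5*x)*exp(-2*x) + C2*exp(-2*x)*sin(5*x).
For the particular solution try w_p = A0 + A1*x + A2*x^2. Substituting and matching coefficients of each power of x gives A0 = 3636/24389, A1 = 19/841, A2 = -6/29, so w_p = 3636/24389 - 6*x^2/29 + 19*x/841.
General solution: w = 3636/24389 - 6*x^2/29 + 19*x/841 + C1*cos(5*x)*exp(-2*x) + C2*exp(-2*x)*sin(5*x).
Apply the initial conditions: w(0) = 3636/24389 + C1 = -2 and w'(0) = 19/841 - 2*C1 + 5*C2 = -4. Solving gives C1 = -52414/24389, C2 = -40587/24389.

w = 3636/24389 - 6*x**2/29 + 19*x/841 - 52414*cos(5*x)*exp(-2*x)/24389 - 40587*exp(-2*x)*sin(5*x)/24389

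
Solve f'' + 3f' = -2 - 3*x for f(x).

f = C2 - x**2/2 - x/3 + C1*exp(-3*x)

Characteristic equation r² + 3r = 0 factors as (r + 3)r = 0, so r = -3, 0.
Hence f_h = C1*exp(-3*x) + C2.
Since 0 is a characteristic root (multiplicity 1), multiply the polynomial trial by x: try f_p = x*(A0 + A1*x). Substituting and matching coefficients of each power of x gives A0 = -1/3, A1 = -1/2, so f_p = -x^2/2 - x/3.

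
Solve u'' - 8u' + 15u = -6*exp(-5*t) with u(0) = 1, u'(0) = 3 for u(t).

Characteristic equation r² - 8r + 15 = 0 factors as (r - 5)(r - 3) = 0, so r = 5, 3.
Hence u_h = C1*exp(5*t) + C2*exp(3*t).
Try u_p = A*exp(-5*t). Substituting into the equation and dividing by exp(-5*t) gives A = -3/40, so u_p = -3*exp(-5*t)/40.
General solution: u = -3*exp(-5*t)/40 + C1*exp(5*t) + C2*exp(3*t).
Apply the initial conditions: u(0) = -3/40 + C1 + C2 = 1 and u'(0) = 3/8 + 3*C2 + 5*C1 = 3. Solving gives C1 = -3/10, C2 = 11/8.

u = -3*exp(5*t)/10 - 3*exp(-5*t)/40 + 11*exp(3*t)/8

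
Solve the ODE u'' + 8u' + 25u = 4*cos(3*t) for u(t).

u = cos(3*t)/13 + 3*sin(3*t)/26 + C1*cos(3*t)*exp(-4*t) + C2*exp(-4*t)*sin(3*t)

Characteristic equation r² + 8r + 25 = 0 has discriminant (8)² - 4·(25) = -36 < 0, so r = -4 ± 3i.
Hence u_h = C1*cos(3*t)*exp(-4*t) + C2*exp(-4*t)*sin(3*t).
Try u_p = A*cos(3*t) + B*sin(3*t). Substituting and equating the coefficients of cos(3t) and sin(3t) gives A = 1/13, B = 3/26, so u_p = cos(3*t)/13 + 3*sin(3*t)/26.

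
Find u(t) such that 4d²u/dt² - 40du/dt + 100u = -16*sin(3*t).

Divide through by 4: u'' - 10u' + 25u = -4*sin(3*t).
Characteristic equation r² - 10r + 25 = 0 has discriminant (-10)² - 4·(25) = 0, so r = 5 is a repeated root.
Hence u_h = (C1 + C2*t)*exp(5*t).
Try u_p = A*cos(3*t) + B*sin(3*t). Substituting and equating the coefficients of cos(3t) and sin(3t) gives A = -30/289, B = -16/289, so u_p = -30*cos(3*t)/289 - 16*sin(3*t)/289.

u = -30*cos(3*t)/289 - 16*sin(3*t)/289 + C1*exp(5*t) + C2*t*exp(5*t)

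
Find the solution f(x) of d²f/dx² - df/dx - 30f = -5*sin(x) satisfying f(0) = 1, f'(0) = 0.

f = -5*cos(x)/962 + 155*sin(x)/962 + 161*exp(-5*x)/286 + 180*exp(6*x)/407

Characteristic equation r² - r - 30 = 0 factors as (r - 6)(r + 5) = 0, so r = 6, -5.
Hence f_h = C1*exp(6*x) + C2*exp(-5*x).
Try f_p = A*cos(x) + B*sin(x). Substituting and equating the coefficients of cos(x) and sin(x) gives A = -5/962, B = 155/962, so f_p = -5*cos(x)/962 + 155*sin(x)/962.
General solution: f = -5*cos(x)/962 + 155*sin(x)/962 + C1*exp(6*x) + C2*exp(-5*x).
Apply the initial conditions: f(0) = -5/962 + C1 + C2 = 1 and f'(0) = 155/962 - 5*C2 + 6*C1 = 0. Solving gives C1 = 180/407, C2 = 161/286.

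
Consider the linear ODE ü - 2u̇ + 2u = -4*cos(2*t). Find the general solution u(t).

Characteristic equation r² - 2r + 2 = 0 has discriminant (-2)² - 4·(2) = -4 < 0, so r = 1 ± i.
Hence u_h = C1*cos(t)*exp(t) + C2*exp(t)*sin(t).
Try u_p = A*cos(2*t) + B*sin(2*t). Substituting and equating the coefficients of cos(2t) and sin(2t) gives A = 2/5, B = 4/5, so u_p = 2*cos(2*t)/5 + 4*sin(2*t)/5.

u = 2*cos(2*t)/5 + 4*sin(2*t)/5 + C1*cos(t)*exp(t) + C2*exp(t)*sin(t)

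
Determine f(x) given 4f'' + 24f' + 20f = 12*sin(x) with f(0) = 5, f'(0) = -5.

Divide through by 4: f'' + 6f' + 5f = 3*sin(x).
Characteristic equation r² + 6r + 5 = 0 factors as (r + 5)(r + 1) = 0, so r = -5, -1.
Hence f_h = C1*exp(-5*x) + C2*exp(-x).
Try f_p = A*cos(x) + B*sin(x). Substituting and equating the coefficients of cos(x) and sin(x) gives A = -9/26, B = 3/13, so f_p = -9*cos(x)/26 + 3*sin(x)/13.
General solution: f = -9*cos(x)/26 + 3*sin(x)/13 + C1*exp(-5*x) + C2*exp(-x).
Apply the initial conditions: f(0) = -9/26 + C1 + C2 = 5 and f'(0) = 3/13 - C2 - 5*C1 = -5. Solving gives C1 = -3/104, C2 = 43/8.

f = -9*cos(x)/26 - 3*exp(-5*x)/104 + 3*sin(x)/13 + 43*exp(-x)/8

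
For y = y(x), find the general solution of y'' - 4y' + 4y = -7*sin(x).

Characteristic equation r² - 4r + 4 = 0 has discriminant (-4)² - 4·(4) = 0, so r = 2 is a repeated root.
Hence y_h = (C1 + C2*x)*exp(2*x).
Try y_p = A*cos(x) + B*sin(x). Substituting and equating the coefficients of cos(x) and sin(x) gives A = -28/25, B = -21/25, so y_p = -28*cos(x)/25 - 21*sin(x)/25.

y = -28*cos(x)/25 - 21*sin(x)/25 + C1*exp(2*x) + C2*x*exp(2*x)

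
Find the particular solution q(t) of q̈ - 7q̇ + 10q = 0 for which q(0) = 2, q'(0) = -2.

q = -2*exp(5*t) + 4*exp(2*t)

Characteristic equation r² - 7r + 10 = 0 factors as (r - 5)(r - 2) = 0, so r = 5, 2.
Hence q_h = C1*exp(5*t) + C2*exp(2*t).
Apply the initial conditions: q(0) = C1 + C2 = 2 and q'(0) = 2*C2 + 5*C1 = -2. Solving gives C1 = -2, C2 = 4.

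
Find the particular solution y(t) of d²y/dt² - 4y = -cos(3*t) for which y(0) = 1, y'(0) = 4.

y = -7*exp(-2*t)/13 + cos(3*t)/13 + 19*exp(2*t)/13

Characteristic equation r² - 4 = 0 factors as (r + 2)(r - 2) = 0, so r = -2, 2.
Hence y_h = C1*exp(-2*t) + C2*exp(2*t).
Try y_p = A*cos(3*t) + B*sin(3*t). Substituting and equating the coefficients of cos(3t) and sin(3t) gives A = 1/13, B = 0, so y_p = cos(3*t)/13.
General solution: y = cos(3*t)/13 + C1*exp(-2*t) + C2*exp(2*t).
Apply the initial conditions: y(0) = 1/13 + C1 + C2 = 1 and y'(0) = -2*C1 + 2*C2 = 4. Solving gives C1 = -7/13, C2 = 19/13.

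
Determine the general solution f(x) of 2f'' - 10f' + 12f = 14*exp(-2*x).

Divide through by 2: f'' - 5f' + 6f = 7*exp(-2*x).
Characteristic equation r² - 5r + 6 = 0 factors as (r - 3)(r - 2) = 0, so r = 3, 2.
Hence f_h = C1*exp(3*x) + C2*exp(2*x).
Try f_p = A*exp(-2*x). Substituting into the equation and dividing by exp(-2*x) gives A = 7/20, so f_p = 7*exp(-2*x)/20.

f = 7*exp(-2*x)/20 + C1*exp(3*x) + C2*exp(2*x)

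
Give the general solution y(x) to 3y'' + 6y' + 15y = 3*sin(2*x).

Divide through by 3: y'' + 2y' + 5y = sin(2*x).
Characteristic equation r² + 2r + 5 = 0 has discriminant (2)² - 4·(5) = -16 < 0, so r = -1 ± 2i.
Hence y_h = C1*cos(2*x)*exp(-x) + C2*exp(-x)*sin(2*x).
Try y_p = A*cos(2*x) + B*sin(2*x). Substituting and equating the coefficients of cos(2x) and sin(2x) gives A = -4/17, B = 1/17, so y_p = -4*cos(2*x)/17 + sin(2*x)/17.

y = -4*cos(2*x)/17 + sin(2*x)/17 + C1*cos(2*x)*exp(-x) + C2*exp(-x)*sin(2*x)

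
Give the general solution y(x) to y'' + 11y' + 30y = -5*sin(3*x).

y = -7*sin(3*x)/102 + 11*cos(3*x)/102 + C1*exp(-6*x) + C2*exp(-5*x)

Characteristic equation r² + 11r + 30 = 0 factors as (r + 6)(r + 5) = 0, so r = -6, -5.
Hence y_h = C1*exp(-6*x) + C2*exp(-5*x).
Try y_p = A*cos(3*x) + B*sin(3*x). Substituting and equating the coefficients of cos(3x) and sin(3x) gives A = 11/102, B = -7/102, so y_p = -7*sin(3*x)/102 + 11*cos(3*x)/102.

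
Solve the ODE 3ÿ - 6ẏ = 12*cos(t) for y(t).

y = C2 - 8*sin(t)/5 - 4*cos(t)/5 + C1*exp(2*t)

Divide through by 3: y'' - 2y' = 4*cos(t).
Characteristic equation r² - 2r = 0 factors as (r - 2)r = 0, so r = 2, 0.
Hence y_h = C1*exp(2*t) + C2.
Try y_p = A*cos(t) + B*sin(t). Substituting and equating the coefficients of cos(t) and sin(t) gives A = -4/5, B = -8/5, so y_p = -8*sin(t)/5 - 4*cos(t)/5.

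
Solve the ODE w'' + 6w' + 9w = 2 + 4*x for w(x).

w = -2/27 + 4*x/9 + C1*exp(-3*x) + C2*x*exp(-3*x)

Characteristic equation r² + 6r + 9 = 0 has discriminant (6)² - 4·(9) = 0, so r = -3 is a repeated root.
Hence w_h = (C1 + C2*x)*exp(-3*x).
For the particular solution try w_p = A0 + A1*x. Substituting and matching coefficients of each power of x gives A0 = -2/27, A1 = 4/9, so w_p = -2/27 + 4*x/9.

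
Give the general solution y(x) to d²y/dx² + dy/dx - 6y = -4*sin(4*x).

y = 4*cos(4*x)/125 + 22*sin(4*x)/125 + C1*exp(-3*x) + C2*exp(2*x)

Characteristic equation r² + r - 6 = 0 factors as (r + 3)(r - 2) = 0, so r = -3, 2.
Hence y_h = C1*exp(-3*x) + C2*exp(2*x).
Try y_p = A*cos(4*x) + B*sin(4*x). Substituting and equating the coefficients of cos(4x) and sin(4x) gives A = 4/125, B = 22/125, so y_p = 4*cos(4*x)/125 + 22*sin(4*x)/125.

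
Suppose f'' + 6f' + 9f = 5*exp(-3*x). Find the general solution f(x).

f = C1*exp(-3*x) + 5*x**2*exp(-3*x)/2 + C2*x*exp(-3*x)

Characteristic equation r² + 6r + 9 = 0 has discriminant (6)² - 4·(9) = 0, so r = -3 is a repeated root.
Hence f_h = (C1 + C2*x)*exp(-3*x).
Since exp(-3*x) solves the homogeneous equation (r = -3 is a root of multiplicity 2), multiply the trial by x^2. Try f_p = A*x^2*exp(-3*x). Substituting into the equation and dividing by exp(-3*x) gives A = 5/2, so f_p = 5*x^2*exp(-3*x)/2.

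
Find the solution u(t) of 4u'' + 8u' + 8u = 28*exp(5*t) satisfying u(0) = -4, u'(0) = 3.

Divide through by 4: u'' + 2u' + 2u = 7*exp(5*t).
Characteristic equation r² + 2r + 2 = 0 has discriminant (2)² - 4·(2) = -4 < 0, so r = -1 ± i.
Hence u_h = C1*cos(t)*exp(-t) + C2*exp(-t)*sin(t).
Try u_p = A*exp(5*t). Substituting into the equation and dividing by exp(5*t) gives A = 7/37, so u_p = 7*exp(5*t)/37.
General solution: u = 7*exp(5*t)/37 + C1*cos(t)*exp(-t) + C2*exp(-t)*sin(t).
Apply the initial conditions: u(0) = 7/37 + C1 = -4 and u'(0) = 35/37 + C2 - C1 = 3. Solving gives C1 = -155/37, C2 = -79/37.

u = 7*exp(5*t)/37 - 155*cos(t)*exp(-t)/37 - 79*exp(-t)*sin(t)/37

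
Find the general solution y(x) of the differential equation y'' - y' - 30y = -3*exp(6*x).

Characteristic equation r² - r - 30 = 0 factors as (r + 5)(r - 6) = 0, so r = -5, 6.
Hence y_h = C1*exp(-5*x) + C2*exp(6*x).
Since exp(6*x) solves the homogeneous equation (r = 6 is a root of multiplicity 1), multiply the trial by x. Try y_p = A*x*exp(6*x). Substituting into the equation and dividing by exp(6*x) gives A = -3/11, so y_p = -3*x*exp(6*x)/11.

y = C1*exp(-5*x) + C2*exp(6*x) - 3*x*exp(6*x)/11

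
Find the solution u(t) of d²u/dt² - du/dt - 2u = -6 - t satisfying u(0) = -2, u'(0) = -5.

Characteristic equation r² - r - 2 = 0 factors as (r - 2)(r + 1) = 0, so r = 2, -1.
Hence u_h = C1*exp(2*t) + C2*exp(-t).
For the particular solution try u_p = A0 + A1*t. Substituting and matching coefficients of each power of t gives A0 = 11/4, A1 = 1/2, so u_p = 11/4 + t/2.
General solution: u = 11/4 + t/2 + C1*exp(2*t) + C2*exp(-t).
Apply the initial conditions: u(0) = 11/4 + C1 + C2 = -2 and u'(0) = 1/2 - C2 + 2*C1 = -5. Solving gives C1 = -41/12, C2 = -4/3.

u = 11/4 + t/2 - 41*exp(2*t)/12 - 4*exp(-t)/3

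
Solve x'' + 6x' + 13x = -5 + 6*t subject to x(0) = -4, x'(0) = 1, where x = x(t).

x = -101/169 + 6*t/13 - 817*exp(-3*t)*sin(2*t)/169 - 575*cos(2*t)*exp(-3*t)/169

Characteristic equation r² + 6r + 13 = 0 has discriminant (6)² - 4·(13) = -16 < 0, so r = -3 ± 2i.
Hence x_h = C1*cos(2*t)*exp(-3*t) + C2*exp(-3*t)*sin(2*t).
For the particular solution try x_p = A0 + A1*t. Substituting and matching coefficients of each power of t gives A0 = -101/169, A1 = 6/13, so x_p = -101/169 + 6*t/13.
General solution: x = -101/169 + 6*t/13 + C1*cos(2*t)*exp(-3*t) + C2*exp(-3*t)*sin(2*t).
Apply the initial conditions: x(0) = -101/169 + C1 = -4 and x'(0) = 6/13 - 3*C1 + 2*C2 = 1. Solving gives C1 = -575/169, C2 = -817/169.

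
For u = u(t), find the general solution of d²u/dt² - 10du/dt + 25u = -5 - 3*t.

u = -31/125 - 3*t/25 + C1*exp(5*t) + C2*t*exp(5*t)

Characteristic equation r² - 10r + 25 = 0 has discriminant (-10)² - 4·(25) = 0, so r = 5 is a repeated root.
Hence u_h = (C1 + C2*t)*exp(5*t).
For the particular solution try u_p = A0 + A1*t. Substituting and matching coefficients of each power of t gives A0 = -31/125, A1 = -3/25, so u_p = -31/125 - 3*t/25.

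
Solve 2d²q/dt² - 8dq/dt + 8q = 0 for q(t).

Divide through by 2: q'' - 4q' + 4q = 0.
Characteristic equation r² - 4r + 4 = 0 has discriminant (-4)² - 4·(4) = 0, so r = 2 is a repeated root.
Hence q_h = (C1 + C2*t)*exp(2*t).

q = C1*exp(2*t) + C2*t*exp(2*t)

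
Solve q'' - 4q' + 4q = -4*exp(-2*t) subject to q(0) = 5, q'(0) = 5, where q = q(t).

Characteristic equation r² - 4r + 4 = 0 has discriminant (-4)² - 4·(4) = 0, so r = 2 is a repeated root.
Hence q_h = (C1 + C2*t)*exp(2*t).
Try q_p = A*exp(-2*t). Substituting into the equation and dividing by exp(-2*t) gives A = -1/4, so q_p = -exp(-2*t)/4.
General solution: q = -exp(-2*t)/4 + C1*exp(2*t) + C2*t*exp(2*t).
Apply the initial conditions: q(0) = -1/4 + C1 = 5 and q'(0) = 1/2 + C2 + 2*C1 = 5. Solving gives C1 = 21/4, C2 = -6.

q = -exp(-2*t)/4 + 21*exp(2*t)/4 - 6*t*exp(2*t)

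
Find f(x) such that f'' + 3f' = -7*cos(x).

f = C2 - 21*sin(x)/10 + 7*cos(x)/10 + C1*exp(-3*x)

Characteristic equation r² + 3r = 0 factors as (r + 3)r = 0, so r = -3, 0.
Hence f_h = C1*exp(-3*x) + C2.
Try f_p = A*cos(x) + B*sin(x). Substituting and equating the coefficients of cos(x) and sin(x) gives A = 7/10, B = -21/10, so f_p = -21*sin(x)/10 + 7*cos(x)/10.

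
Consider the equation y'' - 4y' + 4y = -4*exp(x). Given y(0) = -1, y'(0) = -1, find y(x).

y = -4*exp(x) + 3*exp(2*x) - 3*x*exp(2*x)

Characteristic equation r² - 4r + 4 = 0 has discriminant (-4)² - 4·(4) = 0, so r = 2 is a repeated root.
Hence y_h = (C1 + C2*x)*exp(2*x).
Try y_p = A*exp(x). Substituting into the equation and dividing by exp(x) gives A = -4, so y_p = -4*exp(x).
General solution: y = -4*exp(x) + C1*exp(2*x) + C2*x*exp(2*x).
Apply the initial conditions: y(0) = -4 + C1 = -1 and y'(0) = -4 + C2 + 2*C1 = -1. Solving gives C1 = 3, C2 = -3.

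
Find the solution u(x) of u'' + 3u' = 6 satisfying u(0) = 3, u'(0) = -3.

Characteristic equation r² + 3r = 0 factors as (r + 3)r = 0, so r = -3, 0.
Hence u_h = C1*exp(-3*x) + C2.
Since 0 is a characteristic root (multiplicity 1), multiply the polynomial trial by x: try u_p = A0*x. Substituting and matching coefficients of each power of x gives A0 = 2, so u_p = 2*x.
General solution: u = C2 + 2*x + C1*exp(-3*x).
Apply the initial conditions: u(0) = C1 + C2 = 3 and u'(0) = 2 - 3*C1 = -3. Solving gives C1 = 5/3, C2 = 4/3.

u = 4/3 + 2*x + 5*exp(-3*x)/3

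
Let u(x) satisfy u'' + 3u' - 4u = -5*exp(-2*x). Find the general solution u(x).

Characteristic equation r² + 3r - 4 = 0 factors as (r + 4)(r - 1) = 0, so r = -4, 1.
Hence u_h = C1*exp(-4*x) + C2*exp(x).
Try u_p = A*exp(-2*x). Substituting into the equation and dividing by exp(-2*x) gives A = 5/6, so u_p = 5*exp(-2*x)/6.

u = 5*exp(-2*x)/6 + C1*exp(-4*x) + C2*exp(x)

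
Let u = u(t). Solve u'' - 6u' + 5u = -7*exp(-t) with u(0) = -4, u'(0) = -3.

Characteristic equation r² - 6r + 5 = 0 factors as (r - 1)(r - 5) = 0, so r = 1, 5.
Hence u_h = C1*exp(t) + C2*exp(5*t).
Try u_p = A*exp(-t). Substituting into the equation and dividing by exp(-t) gives A = -7/12, so u_p = -7*exp(-t)/12.
General solution: u = -7*exp(-t)/12 + C1*exp(t) + C2*exp(5*t).
Apply the initial conditions: u(0) = -7/12 + C1 + C2 = -4 and u'(0) = 7/12 + C1 + 5*C2 = -3. Solving gives C1 = -27/8, C2 = -1/24.

u = -27*exp(t)/8 - 7*exp(-t)/12 - exp(5*t)/24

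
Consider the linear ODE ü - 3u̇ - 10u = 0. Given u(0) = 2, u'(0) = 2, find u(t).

Characteristic equation r² - 3r - 10 = 0 factors as (r - 5)(r + 2) = 0, so r = 5, -2.
Hence u_h = C1*exp(5*t) + C2*exp(-2*t).
Apply the initial conditions: u(0) = C1 + C2 = 2 and u'(0) = -2*C2 + 5*C1 = 2. Solving gives C1 = 6/7, C2 = 8/7.

u = 6*exp(5*t)/7 + 8*exp(-2*t)/7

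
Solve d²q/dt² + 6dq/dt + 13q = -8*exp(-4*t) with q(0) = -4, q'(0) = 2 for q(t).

q = -8*exp(-4*t)/5 - 29*exp(-3*t)*sin(2*t)/5 - 12*cos(2*t)*exp(-3*t)/5

Characteristic equation r² + 6r + 13 = 0 has discriminant (6)² - 4·(13) = -16 < 0, so r = -3 ± 2i.
Hence q_h = C1*cos(2*t)*exp(-3*t) + C2*exp(-3*t)*sin(2*t).
Try q_p = A*exp(-4*t). Substituting into the equation and dividing by exp(-4*t) gives A = -8/5, so q_p = -8*exp(-4*t)/5.
General solution: q = -8*exp(-4*t)/5 + C1*cos(2*t)*exp(-3*t) + C2*exp(-3*t)*sin(2*t).
Apply the initial conditions: q(0) = -8/5 + C1 = -4 and q'(0) = 32/5 - 3*C1 + 2*C2 = 2. Solving gives C1 = -12/5, C2 = -29/5.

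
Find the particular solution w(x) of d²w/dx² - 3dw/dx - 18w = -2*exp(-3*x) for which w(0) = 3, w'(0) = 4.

w = 115*exp(6*x)/81 + 128*exp(-3*x)/81 + 2*x*exp(-3*x)/9

Characteristic equation r² - 3r - 18 = 0 factors as (r - 6)(r + 3) = 0, so r = 6, -3.
Hence w_h = C1*exp(6*x) + C2*exp(-3*x).
Since exp(-3*x) solves the homogeneous equation (r = -3 is a root of multiplicity 1), multiply the trial by x. Try w_p = A*x*exp(-3*x). Substituting into the equation and dividing by exp(-3*x) gives A = 2/9, so w_p = 2*x*exp(-3*x)/9.
General solution: w = C1*exp(6*x) + C2*exp(-3*x) + 2*x*exp(-3*x)/9.
Apply the initial conditions: w(0) = C1 + C2 = 3 and w'(0) = 2/9 - 3*C2 + 6*C1 = 4. Solving gives C1 = 115/81, C2 = 128/81.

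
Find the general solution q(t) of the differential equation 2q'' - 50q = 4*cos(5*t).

q = -cos(5*t)/25 + C1*exp(5*t) + C2*exp(-5*t)

Divide through by 2: q'' - 25q = 2*cos(5*t).
Characteristic equation r² - 25 = 0 factors as (r - 5)(r + 5) = 0, so r = 5, -5.
Hence q_h = C1*exp(5*t) + C2*exp(-5*t).
Try q_p = A*cos(5*t) + B*sin(5*t). Substituting and equating the coefficients of cos(5t) and sin(5t) gives A = -1/25, B = 0, so q_p = -cos(5*t)/25.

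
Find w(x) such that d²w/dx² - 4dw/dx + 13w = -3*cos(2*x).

w = -27*cos(2*x)/145 + 24*sin(2*x)/145 + C1*cos(3*x)*exp(2*x) + C2*exp(2*x)*sin(3*x)

Characteristic equation r² - 4r + 13 = 0 has discriminant (-4)² - 4·(13) = -36 < 0, so r = 2 ± 3i.
Hence w_h = C1*cos(3*x)*exp(2*x) + C2*exp(2*x)*sin(3*x).
Try w_p = A*cos(2*x) + B*sin(2*x). Substituting and equating the coefficients of cos(2x) and sin(2x) gives A = -27/145, B = 24/145, so w_p = -27*cos(2*x)/145 + 24*sin(2*x)/145.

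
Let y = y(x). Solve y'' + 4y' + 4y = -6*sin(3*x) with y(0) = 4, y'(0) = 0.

Characteristic equation r² + 4r + 4 = 0 has discriminant (4)² - 4·(4) = 0, so r = -2 is a repeated root.
Hence y_h = (C1 + C2*x)*exp(-2*x).
Try y_p = A*cos(3*x) + B*sin(3*x). Substituting and equating the coefficients of cos(3x) and sin(3x) gives A = 72/169, B = 30/169, so y_p = 30*sin(3*x)/169 + 72*cos(3*x)/169.
General solution: y = 30*sin(3*x)/169 + 72*cos(3*x)/169 + C1*exp(-2*x) + C2*x*exp(-2*x).
Apply the initial conditions: y(0) = 72/169 + C1 = 4 and y'(0) = 90/169 + C2 - 2*C1 = 0. Solving gives C1 = 604/169, C2 = 86/13.

y = 30*sin(3*x)/169 + 72*cos(3*x)/169 + 604*exp(-2*x)/169 + 86*x*exp(-2*x)/13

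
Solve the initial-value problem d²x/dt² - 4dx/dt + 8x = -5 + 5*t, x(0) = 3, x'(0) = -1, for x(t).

x = -5/16 + 5*t/8 - 33*exp(2*t)*sin(2*t)/8 + 53*cos(2*t)*exp(2*t)/16

Characteristic equation r² - 4r + 8 = 0 has discriminant (-4)² - 4·(8) = -16 < 0, so r = 2 ± 2i.
Hence x_h = C1*cos(2*t)*exp(2*t) + C2*exp(2*t)*sin(2*t).
For the particular solution try x_p = A0 + A1*t. Substituting and matching coefficients of each power of t gives A0 = -5/16, A1 = 5/8, so x_p = -5/16 + 5*t/8.
General solution: x = -5/16 + 5*t/8 + C1*cos(2*t)*exp(2*t) + C2*exp(2*t)*sin(2*t).
Apply the initial conditions: x(0) = -5/16 + C1 = 3 and x'(0) = 5/8 + 2*C1 + 2*C2 = -1. Solving gives C1 = 53/16, C2 = -33/8.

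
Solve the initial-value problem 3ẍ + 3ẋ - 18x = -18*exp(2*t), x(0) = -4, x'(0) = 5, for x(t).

x = -71*exp(-3*t)/25 - 29*exp(2*t)/25 - 6*t*exp(2*t)/5

Divide through by 3: x'' + x' - 6x = -6*exp(2*t).
Characteristic equation r² + r - 6 = 0 factors as (r + 3)(r - 2) = 0, so r = -3, 2.
Hence x_h = C1*exp(-3*t) + C2*exp(2*t).
Since exp(2*t) solves the homogeneous equation (r = 2 is a root of multiplicity 1), multiply the trial by t. Try x_p = A*t*exp(2*t). Substituting into the equation and dividing by exp(2*t) gives A = -6/5, so x_p = -6*t*exp(2*t)/5.
General solution: x = C1*exp(-3*t) + C2*exp(2*t) - 6*t*exp(2*t)/5.
Apply the initial conditions: x(0) = C1 + C2 = -4 and x'(0) = -6/5 - 3*C1 + 2*C2 = 5. Solving gives C1 = -71/25, C2 = -29/25.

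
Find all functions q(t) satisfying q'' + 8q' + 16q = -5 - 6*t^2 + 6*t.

q = -41/64 - 3*t**2/8 + 3*t/4 + C1*exp(-4*t) + C2*t*exp(-4*t)

Characteristic equation r² + 8r + 16 = 0 has discriminant (8)² - 4·(16) = 0, so r = -4 is a repeated root.
Hence q_h = (C1 + C2*t)*exp(-4*t).
For the particular solution try q_p = A0 + A1*t + A2*t^2. Substituting and matching coefficients of each power of t gives A0 = -41/64, A1 = 3/4, A2 = -3/8, so q_p = -41/64 - 3*t^2/8 + 3*t/4.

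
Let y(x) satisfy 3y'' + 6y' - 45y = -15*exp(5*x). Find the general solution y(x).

Divide through by 3: y'' + 2y' - 15y = -5*exp(5*x).
Characteristic equation r² + 2r - 15 = 0 factors as (r - 3)(r + 5) = 0, so r = 3, -5.
Hence y_h = C1*exp(3*x) + C2*exp(-5*x).
Try y_p = A*exp(5*x). Substituting into the equation and dividing by exp(5*x) gives A = -1/4, so y_p = -exp(5*x)/4.

y = -exp(5*x)/4 + C1*exp(3*x) + C2*exp(-5*x)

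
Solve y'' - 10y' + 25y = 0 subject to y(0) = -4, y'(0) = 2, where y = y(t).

y = -4*exp(5*t) + 22*t*exp(5*t)

Characteristic equation r² - 10r + 25 = 0 has discriminant (-10)² - 4·(25) = 0, so r = 5 is a repeated root.
Hence y_h = (C1 + C2*t)*exp(5*t).
Apply the initial conditions: y(0) = C1 = -4 and y'(0) = C2 + 5*C1 = 2. Solving gives C1 = -4, C2 = 22.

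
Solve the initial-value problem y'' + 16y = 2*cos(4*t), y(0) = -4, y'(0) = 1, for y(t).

y = -4*cos(4*t) + sin(4*t)/4 + t*sin(4*t)/4

Characteristic equation r² + 16 = 0 has discriminant (0)² - 4·(16) = -64 < 0, so r = ± 4i.
Hence y_h = C1*cos(4*t) + C2*sin(4*t).
Since ±4i are characteristic roots, multiply the trial by t. Try y_p = t*(A*cos(4*t) + B*sin(4*t)). Substituting and equating the coefficients of cos(4t) and sin(4t) gives A = 0, B = 1/4, so y_p = t*sin(4*t)/4.
General solution: y = C1*cos(4*t) + C2*sin(4*t) + t*sin(4*t)/4.
Apply the initial conditions: y(0) = C1 = -4 and y'(0) = 4*C2 = 1. Solving gives C1 = -4, C2 = 1/4.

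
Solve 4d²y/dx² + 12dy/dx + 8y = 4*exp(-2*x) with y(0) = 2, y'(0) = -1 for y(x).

Divide through by 4: y'' + 3y' + 2y = exp(-2*x).
Characteristic equation r² + 3r + 2 = 0 factors as (r + 1)(r + 2) = 0, so r = -1, -2.
Hence y_h = C1*exp(-x) + C2*exp(-2*x).
Since exp(-2*x) solves the homogeneous equation (r = -2 is a root of multiplicity 1), multiply the trial by x. Try y_p = A*x*exp(-2*x). Substituting into the equation and dividing by exp(-2*x) gives A = -1, so y_p = -x*exp(-2*x).
General solution: y = C1*exp(-x) + C2*exp(-2*x) - x*exp(-2*x).
Apply the initial conditions: y(0) = C1 + C2 = 2 and y'(0) = -1 - C1 - 2*C2 = -1. Solving gives C1 = 4, C2 = -2.

y = -2*exp(-2*x) + 4*exp(-x) - x*exp(-2*x)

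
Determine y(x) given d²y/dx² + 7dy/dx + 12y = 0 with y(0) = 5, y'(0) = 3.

Characteristic equation r² + 7r + 12 = 0 factors as (r + 4)(r + 3) = 0, so r = -4, -3.
Hence y_h = C1*exp(-4*x) + C2*exp(-3*x).
Apply the initial conditions: y(0) = C1 + C2 = 5 and y'(0) = -4*C1 - 3*C2 = 3. Solving gives C1 = -18, C2 = 23.

y = -18*exp(-4*x) + 23*exp(-3*x)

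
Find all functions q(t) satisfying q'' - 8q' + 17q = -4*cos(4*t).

Characteristic equation r² - 8r + 17 = 0 has discriminant (-8)² - 4·(17) = -4 < 0, so r = 4 ± i.
Hence q_h = C1*cos(t)*exp(4*t) + C2*exp(4*t)*sin(t).
Try q_p = A*cos(4*t) + B*sin(4*t). Substituting and equating the coefficients of cos(4t) and sin(4t) gives A = -4/1025, B = 128/1025, so q_p = -4*cos(4*t)/1025 + 128*sin(4*t)/1025.

q = -4*cos(4*t)/1025 + 128*sin(4*t)/1025 + C1*cos(t)*exp(4*t) + C2*exp(4*t)*sin(t)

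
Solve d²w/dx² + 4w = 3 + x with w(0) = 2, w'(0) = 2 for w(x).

w = 3/4 + x/4 + 5*cos(2*x)/4 + 7*sin(2*x)/8

Characteristic equation r² + 4 = 0 has discriminant (0)² - 4·(4) = -16 < 0, so r = ± 2i.
Hence w_h = C1*cos(2*x) + C2*sin(2*x).
For the particular solution try w_p = A0 + A1*x. Substituting and matching coefficients of each power of x gives A0 = 3/4, A1 = 1/4, so w_p = 3/4 + x/4.
General solution: w = 3/4 + x/4 + C1*cos(2*x) + C2*sin(2*x).
Apply the initial conditions: w(0) = 3/4 + C1 = 2 and w'(0) = 1/4 + 2*C2 = 2. Solving gives C1 = 5/4, C2 = 7/8.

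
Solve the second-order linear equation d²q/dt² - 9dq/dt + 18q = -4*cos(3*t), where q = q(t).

q = -2*cos(3*t)/45 + 2*sin(3*t)/15 + C1*exp(6*t) + C2*exp(3*t)

Characteristic equation r² - 9r + 18 = 0 factors as (r - 6)(r - 3) = 0, so r = 6, 3.
Hence q_h = C1*exp(6*t) + C2*exp(3*t).
Try q_p = A*cos(3*t) + B*sin(3*t). Substituting and equating the coefficients of cos(3t) and sin(3t) gives A = -2/45, B = 2/15, so q_p = -2*cos(3*t)/45 + 2*sin(3*t)/15.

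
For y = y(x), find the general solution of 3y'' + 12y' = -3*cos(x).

y = C2 - 4*sin(x)/17 + cos(x)/17 + C1*exp(-4*x)

Divide through by 3: y'' + 4y' = -cos(x).
Characteristic equation r² + 4r = 0 factors as (r + 4)r = 0, so r = -4, 0.
Hence y_h = C1*exp(-4*x) + C2.
Try y_p = A*cos(x) + B*sin(x). Substituting and equating the coefficients of cos(x) and sin(x) gives A = 1/17, B = -4/17, so y_p = -4*sin(x)/17 + cos(x)/17.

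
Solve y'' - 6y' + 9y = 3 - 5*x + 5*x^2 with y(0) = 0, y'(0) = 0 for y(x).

Characteristic equation r² - 6r + 9 = 0 has discriminant (-6)² - 4·(9) = 0, so r = 3 is a repeated root.
Hence y_h = (C1 + C2*x)*exp(3*x).
For the particular solution try y_p = A0 + A1*x + A2*x^2. Substituting and matching coefficients of each power of x gives A0 = 1/3, A1 = 5/27, A2 = 5/9, so y_p = 1/3 + 5*x^2/9 + 5*x/27.
General solution: y = 1/3 + 5*x^2/9 + 5*x/27 + C1*exp(3*x) + C2*x*exp(3*x).
Apply the initial conditions: y(0) = 1/3 + C1 = 0 and y'(0) = 5/27 + C2 + 3*C1 = 0. Solving gives C1 = -1/3, C2 = 22/27.

y = 1/3 - exp(3*x)/3 + 5*x**2/9 + 5*x/27 + 22*x*exp(3*x)/27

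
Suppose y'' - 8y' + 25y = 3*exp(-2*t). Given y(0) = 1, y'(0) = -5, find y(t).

Characteristic equation r² - 8r + 25 = 0 has discriminant (-8)² - 4·(25) = -36 < 0, so r = 4 ± 3i.
Hence y_h = C1*cos(3*t)*exp(4*t) + C2*exp(4*t)*sin(3*t).
Try y_p = A*exp(-2*t). Substituting into the equation and dividing by exp(-2*t) gives A = 1/15, so y_p = exp(-2*t)/15.
General solution: y = exp(-2*t)/15 + C1*cos(3*t)*exp(4*t) + C2*exp(4*t)*sin(3*t).
Apply the initial conditions: y(0) = 1/15 + C1 = 1 and y'(0) = -2/15 + 3*C2 + 4*C1 = -5. Solving gives C1 = 14/15, C2 = -43/15.

y = exp(-2*t)/15 - 43*exp(4*t)*sin(3*t)/15 + 14*cos(3*t)*exp(4*t)/15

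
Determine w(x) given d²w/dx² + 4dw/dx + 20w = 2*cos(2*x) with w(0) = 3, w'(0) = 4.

Characteristic equation r² + 4r + 20 = 0 has discriminant (4)² - 4·(20) = -64 < 0, so r = -2 ± 4i.
Hence w_h = C1*cos(4*x)*exp(-2*x) + C2*exp(-2*x)*sin(4*x).
Try w_p = A*cos(2*x) + B*sin(2*x). Substituting and equating the coefficients of cos(2x) and sin(2x) gives A = 1/10, B = 1/20, so w_p = cos(2*x)/10 + sin(2*x)/20.
General solution: w = cos(2*x)/10 + sin(2*x)/20 + C1*cos(4*x)*exp(-2*x) + C2*exp(-2*x)*sin(4*x).
Apply the initial conditions: w(0) = 1/10 + C1 = 3 and w'(0) = 1/10 - 2*C1 + 4*C2 = 4. Solving gives C1 = 29/10, C2 = 97/40.

w = cos(2*x)/10 + sin(2*x)/20 + 29*cos(4*x)*exp(-2*x)/10 + 97*exp(-2*x)*sin(4*x)/40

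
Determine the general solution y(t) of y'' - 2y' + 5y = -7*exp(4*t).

Characteristic equation r² - 2r + 5 = 0 has discriminant (-2)² - 4·(5) = -16 < 0, so r = 1 ± 2i.
Hence y_h = C1*cos(2*t)*exp(t) + C2*exp(t)*sin(2*t).
Try y_p = A*exp(4*t). Substituting into the equation and dividing by exp(4*t) gives A = -7/13, so y_p = -7*exp(4*t)/13.

y = -7*exp(4*t)/13 + C1*cos(2*t)*exp(t) + C2*exp(t)*sin(2*t)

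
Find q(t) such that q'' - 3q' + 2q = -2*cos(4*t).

Characteristic equation r² - 3r + 2 = 0 factors as (r - 1)(r - 2) = 0, so r = 1, 2.
Hence q_h = C1*exp(t) + C2*exp(2*t).
Try q_p = A*cos(4*t) + B*sin(4*t). Substituting and equating the coefficients of cos(4t) and sin(4t) gives A = 7/85, B = 6/85, so q_p = 6*sin(4*t)/85 + 7*cos(4*t)/85.

q = 6*sin(4*t)/85 + 7*cos(4*t)/85 + C1*exp(t) + C2*exp(2*t)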